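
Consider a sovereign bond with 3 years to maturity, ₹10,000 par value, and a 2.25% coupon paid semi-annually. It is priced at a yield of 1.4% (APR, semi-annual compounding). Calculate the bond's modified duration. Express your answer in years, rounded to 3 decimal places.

2.899 years

Periodic yield y = 0.007. First find Macaulay duration:
  t   CF        PV=CF/(1+0.007)^t    t·PV
  1       112.50       111.7180       111.7180
  2       112.50       110.9414       221.8828
  3       112.50       110.1702       330.5106
  4       112.50       109.4044       437.6175
  5       112.50       108.6439       543.2193
  6    10,112.50     9,697.9895    58,187.9372
  Σ                 10,248.8673    59,832.8853
P = 10,248.8673; Macaulay duration = 59,832.8853 / 10,248.8673 = 5.83800 half-year periods = 2.91900 years.
Modified duration = D_Mac / (1 + y) = 2.91900 / 1.007 = 2.89871 years.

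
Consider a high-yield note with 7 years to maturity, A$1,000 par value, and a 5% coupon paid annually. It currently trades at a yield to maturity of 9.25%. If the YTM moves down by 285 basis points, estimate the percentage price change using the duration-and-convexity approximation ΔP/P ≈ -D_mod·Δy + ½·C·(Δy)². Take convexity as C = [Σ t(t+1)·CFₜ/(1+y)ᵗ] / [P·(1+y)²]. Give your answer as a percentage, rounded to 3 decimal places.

With y = 0.0925:
  t   CF        PV=CF/(1+0.0925)^t    t·PV        t(t+1)·PV
  1        50.00        45.7666        45.7666          91.5332
  2        50.00        41.8916        83.7832         251.3497
  3        50.00        38.3447       115.0342         460.1367
  4        50.00        35.0981       140.3926         701.9630
  5        50.00        32.1265       160.6323         963.7936
  6        50.00        29.4064       176.4382       1,235.0673
  7     1,050.00       565.2482     3,956.7373      31,653.8986
  Σ                    787.8821     4,678.7844      35,357.7421
P = 787.8821; D_Mac = 5.93843 yrs; D_mod = 5.43564 yrs; C = 37.59936.
Duration effect: -5.43564 × (-0.0285) = +0.154916
Convexity effect: 0.5 × 37.59936 × (-0.0285)² = +0.0152700
ΔP/P ≈ +0.154916 + 0.0152700 = +0.170186 = +17.0186%.

+17.019%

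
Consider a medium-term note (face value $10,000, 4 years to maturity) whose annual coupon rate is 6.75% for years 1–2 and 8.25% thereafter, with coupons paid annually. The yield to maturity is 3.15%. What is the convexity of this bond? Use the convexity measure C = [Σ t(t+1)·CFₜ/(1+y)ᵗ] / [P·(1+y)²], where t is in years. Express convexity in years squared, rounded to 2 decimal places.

16.64

With y = 0.0315:
  t   CF        PV=CF/(1+0.0315)^t    t·PV        t(t+1)·PV
  1       675.00       654.3868       654.3868       1,308.7736
  2       675.00       634.4031     1,268.8062       3,806.4187
  3       825.00       751.7029     2,255.1088       9,020.4353
  4    10,825.00     9,562.0492    38,248.1970     191,240.9848
  Σ                 11,602.5421    42,426.4988     205,376.6125
P = 11,602.5421.
Convexity = Σ t(t+1)·PV / [P·(1+y)²] = 205,376.6125 / (11,602.5421 × 1.063992) = 16.63640.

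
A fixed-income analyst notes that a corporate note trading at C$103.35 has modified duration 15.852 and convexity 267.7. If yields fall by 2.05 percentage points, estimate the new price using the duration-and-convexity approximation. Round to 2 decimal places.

C$142.75

Duration effect: -D_mod·Δy = -15.852 × (-0.0205) = +0.324966
Convexity effect: ½·C·(Δy)² = 0.5 × 267.7 × (-0.0205)² = +0.0562504625
ΔP/P ≈ +0.324966 + 0.0562504625 = +0.3812164625
New price ≈ 103.35 × (1 + 0.3812164625) = 142.748721399375.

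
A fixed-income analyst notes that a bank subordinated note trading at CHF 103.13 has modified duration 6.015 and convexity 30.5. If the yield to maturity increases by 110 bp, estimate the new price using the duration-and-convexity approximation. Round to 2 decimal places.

CHF 96.50

Duration effect: -D_mod·Δy = -6.015 × (+0.011) = -0.066165
Convexity effect: ½·C·(Δy)² = 0.5 × 30.5 × (0.011)² = +0.00184525
ΔP/P ≈ -0.066165 + 0.00184525 = -0.06431975
New price ≈ 103.13 × (1 - 0.06431975) = 96.4967041825.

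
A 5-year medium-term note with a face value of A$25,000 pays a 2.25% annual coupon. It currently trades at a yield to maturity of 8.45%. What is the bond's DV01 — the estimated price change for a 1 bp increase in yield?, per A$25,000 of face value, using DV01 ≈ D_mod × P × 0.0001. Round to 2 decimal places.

Periodic yield y = 0.0845.
  t   CF        PV=CF/(1+0.0845)^t    t·PV
  1       562.50       518.6722       518.6722
  2       562.50       478.2593       956.5186
  3       562.50       440.9952     1,322.9856
  4       562.50       406.6346     1,626.5383
  5    25,562.50    17,039.4489    85,197.2443
  Σ                 18,884.0101    89,621.9590
P = 18,884.0101; D_Mac = 4.74592 yrs; D_mod = 4.37613 yrs.
DV01 ≈ 4.37613 × 18,884.0101 × 0.0001 = 8.263897.

A$8.26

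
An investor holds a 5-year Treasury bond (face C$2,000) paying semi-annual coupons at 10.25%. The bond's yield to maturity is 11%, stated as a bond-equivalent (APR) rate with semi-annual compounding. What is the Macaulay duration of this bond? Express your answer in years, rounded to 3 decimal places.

4.018 years

Periodic yield y = 0.055. Discount each cash flow and weight by its period:
  t   CF        PV=CF/(1+0.055)^t    t·PV
  1       102.50        97.1564        97.1564
  2       102.50        92.0914       184.1827
  3       102.50        87.2904       261.8712
  4       102.50        82.7397       330.9589
  5       102.50        78.4263       392.1314
  6       102.50        74.3377       446.0262
  7       102.50        70.4623       493.2359
  8       102.50        66.7889       534.3111
  9       102.50        63.3070       569.7630
  10    2,102.50     1,230.8678    12,308.6779
  Σ                  1,943.4678    15,618.3147
Price P = Σ PV = 1,943.4678.
Macaulay duration = Σ(t·PV) / P = 15,618.3147 / 1,943.4678 = 8.03631 half-year periods.
In years: 8.03631 / 2 = 4.01816 years.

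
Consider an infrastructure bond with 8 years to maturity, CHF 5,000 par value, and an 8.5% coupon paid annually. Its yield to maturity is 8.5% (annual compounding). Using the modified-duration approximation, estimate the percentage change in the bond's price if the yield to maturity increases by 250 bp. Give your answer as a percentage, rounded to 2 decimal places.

Periodic yield y = 0.085. Modified duration first:
  t   CF        PV=CF/(1+0.085)^t    t·PV
  1       425.00       391.7051       391.7051
  2       425.00       361.0185       722.0370
  3       425.00       332.7359       998.2078
  4       425.00       306.6691     1,226.6763
  5       425.00       282.6443     1,413.2215
  6       425.00       260.5017     1,563.0100
  7       425.00       240.0937     1,680.6559
  8     5,425.00     2,824.6318    22,597.0540
  Σ                  5,000.0000    30,592.5676
P = 5,000.0000; D_Mac = 6.11851 yrs; D_mod = 6.11851/(1+0.085) = 5.63918 yrs.
ΔP/P ≈ -D_mod · Δy = -5.63918 × (+0.025) = -0.140980 = -14.0980%.

-14.10%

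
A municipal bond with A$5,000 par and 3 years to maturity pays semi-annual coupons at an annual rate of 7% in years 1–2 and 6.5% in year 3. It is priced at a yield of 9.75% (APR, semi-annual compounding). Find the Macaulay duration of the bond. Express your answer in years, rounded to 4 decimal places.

2.7470 years

Periodic yield y = 0.04875. Discount each cash flow and weight by its period:
  t   CF        PV=CF/(1+0.04875)^t    t·PV
  1       175.00       166.8653       166.8653
  2       175.00       159.1088       318.2175
  3       175.00       151.7128       455.1383
  4       175.00       144.6606       578.6423
  5       162.50       128.0836       640.4180
  6     5,162.50     3,879.9687    23,279.8122
  Σ                  4,630.3997    25,439.0935
Price P = Σ PV = 4,630.3997.
Macaulay duration = Σ(t·PV) / P = 25,439.0935 / 4,630.3997 = 5.49393 half-year periods.
In years: 5.49393 / 2 = 2.74697 years.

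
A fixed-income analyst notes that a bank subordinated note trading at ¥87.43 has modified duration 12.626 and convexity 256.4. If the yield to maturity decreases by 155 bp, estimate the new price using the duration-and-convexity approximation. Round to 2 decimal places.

Duration effect: -D_mod·Δy = -12.626 × (-0.0155) = +0.195703
Convexity effect: ½·C·(Δy)² = 0.5 × 256.4 × (-0.0155)² = +0.03080005
ΔP/P ≈ +0.195703 + 0.03080005 = +0.22650305
New price ≈ 87.43 × (1 + 0.22650305) = 107.2331616615.

¥107.23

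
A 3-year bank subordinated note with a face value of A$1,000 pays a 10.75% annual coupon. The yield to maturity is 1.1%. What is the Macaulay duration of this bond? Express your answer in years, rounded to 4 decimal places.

2.7523 years

Periodic yield y = 0.011. Discount each cash flow and weight by its year:
  t   CF        PV=CF/(1+0.011)^t    t·PV
  1       107.50       106.3304       106.3304
  2       107.50       105.1735       210.3469
  3     1,107.50     1,071.7420     3,215.2261
  Σ                  1,283.2459     3,531.9034
Price P = Σ PV = 1,283.2459.
Macaulay duration = Σ(t·PV) / P = 3,531.9034 / 1,283.2459 = 2.75232 years.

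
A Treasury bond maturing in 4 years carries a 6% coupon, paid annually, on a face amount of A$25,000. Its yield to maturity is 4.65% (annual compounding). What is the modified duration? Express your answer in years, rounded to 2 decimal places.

3.52 years

Periodic yield y = 0.0465. First find Macaulay duration:
  t   CF        PV=CF/(1+0.0465)^t    t·PV
  1     1,500.00     1,433.3493     1,433.3493
  2     1,500.00     1,369.6601     2,739.3201
  3     1,500.00     1,308.8008     3,926.4025
  4    26,500.00    22,094.7424    88,378.9697
  Σ                 26,206.5526    96,478.0416
P = 26,206.5526; Macaulay duration = 96,478.0416 / 26,206.5526 = 3.68145 years.
Modified duration = D_Mac / (1 + y) = 3.68145 / 1.0465 = 3.51787 years.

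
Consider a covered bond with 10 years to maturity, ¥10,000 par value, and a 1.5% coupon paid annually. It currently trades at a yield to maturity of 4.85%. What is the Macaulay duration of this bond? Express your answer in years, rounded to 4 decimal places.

Periodic yield y = 0.0485. Discount each cash flow and weight by its year:
  t   CF        PV=CF/(1+0.0485)^t    t·PV
  1       150.00       143.0615       143.0615
  2       150.00       136.4440       272.8880
  3       150.00       130.1326       390.3977
  4       150.00       124.1131       496.4523
  5       150.00       118.3720       591.8601
  6       150.00       112.8965       677.3793
  7       150.00       107.6743       753.7204
  8       150.00       102.6937       821.5496
  9       150.00        97.9434       881.4909
  10   10,150.00     6,320.9404    63,209.4038
  Σ                  7,394.2716    68,238.2035
Price P = Σ PV = 7,394.2716.
Macaulay duration = Σ(t·PV) / P = 68,238.2035 / 7,394.2716 = 9.22852 years.

9.2285 years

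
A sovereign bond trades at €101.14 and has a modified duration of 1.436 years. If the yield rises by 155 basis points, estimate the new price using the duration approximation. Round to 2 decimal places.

Duration approximation: ΔP/P ≈ -D_mod · Δy = -1.436 × (+0.0155) = -0.022258.
New price ≈ 101.14 × (1 - 0.022258) = 98.88882588.

€98.89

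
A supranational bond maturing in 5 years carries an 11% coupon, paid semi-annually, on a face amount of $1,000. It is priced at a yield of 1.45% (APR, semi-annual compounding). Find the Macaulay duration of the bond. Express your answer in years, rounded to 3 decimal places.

4.174 years

Periodic yield y = 0.00725. Discount each cash flow and weight by its period:
  t   CF        PV=CF/(1+0.00725)^t    t·PV
  1        55.00        54.6041        54.6041
  2        55.00        54.2111       108.4222
  3        55.00        53.8209       161.4627
  4        55.00        53.4335       213.7340
  5        55.00        53.0489       265.2445
  6        55.00        52.6671       316.0023
  7        55.00        52.2880       366.0158
  8        55.00        51.9116       415.2929
  9        55.00        51.5380       463.8416
  10    1,055.00       981.4760     9,814.7603
  Σ                  1,458.9991    12,179.3803
Price P = Σ PV = 1,458.9991.
Macaulay duration = Σ(t·PV) / P = 12,179.3803 / 1,458.9991 = 8.34776 half-year periods.
In years: 8.34776 / 2 = 4.17388 years.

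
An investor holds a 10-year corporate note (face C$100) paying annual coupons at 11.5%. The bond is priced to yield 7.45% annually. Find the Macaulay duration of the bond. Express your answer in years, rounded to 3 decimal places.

Periodic yield y = 0.0745. Discount each cash flow and weight by its year:
  t   CF        PV=CF/(1+0.0745)^t    t·PV
  1        11.50        10.7027        10.7027
  2        11.50         9.9606        19.9212
  3        11.50         9.2700        27.8099
  4        11.50         8.6272        34.5090
  5        11.50         8.0291        40.1454
  6        11.50         7.4724        44.8343
  7        11.50         6.9543        48.6800
  8        11.50         6.4721        51.7770
  9        11.50         6.0234        54.2104
  10      111.50        54.3514       543.5139
  Σ                    127.8631       876.1038
Price P = Σ PV = 127.8631.
Macaulay duration = Σ(t·PV) / P = 876.1038 / 127.8631 = 6.85189 years.

6.852 years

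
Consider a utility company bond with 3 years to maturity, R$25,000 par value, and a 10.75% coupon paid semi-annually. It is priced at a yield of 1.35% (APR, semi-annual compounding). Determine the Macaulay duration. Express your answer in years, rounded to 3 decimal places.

Periodic yield y = 0.00675. Discount each cash flow and weight by its period:
  t   CF        PV=CF/(1+0.00675)^t    t·PV
  1     1,343.75     1,334.7405     1,334.7405
  2     1,343.75     1,325.7914     2,651.5828
  3     1,343.75     1,316.9023     3,950.7070
  4     1,343.75     1,308.0728     5,232.2913
  5     1,343.75     1,299.3025     6,496.5127
  6    26,343.75    25,301.5872   151,809.5235
  Σ                 31,886.3968   171,475.3577
Price P = Σ PV = 31,886.3968.
Macaulay duration = Σ(t·PV) / P = 171,475.3577 / 31,886.3968 = 5.37770 half-year periods.
In years: 5.37770 / 2 = 2.68885 years.

2.689 years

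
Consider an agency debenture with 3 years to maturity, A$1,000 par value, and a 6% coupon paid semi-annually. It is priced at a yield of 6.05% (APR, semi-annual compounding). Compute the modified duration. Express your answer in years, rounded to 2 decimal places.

2.71 years

Periodic yield y = 0.03025. First find Macaulay duration:
  t   CF        PV=CF/(1+0.03025)^t    t·PV
  1        30.00        29.1191        29.1191
  2        30.00        28.2642        56.5283
  3        30.00        27.4343        82.3028
  4        30.00        26.6287       106.5150
  5        30.00        25.8469       129.2344
  6     1,030.00       861.3536     5,168.1217
  Σ                    998.6468     5,571.8214
P = 998.6468; Macaulay duration = 5,571.8214 / 998.6468 = 5.57937 half-year periods = 2.78969 years.
Modified duration = D_Mac / (1 + y) = 2.78969 / 1.03025 = 2.70778 years.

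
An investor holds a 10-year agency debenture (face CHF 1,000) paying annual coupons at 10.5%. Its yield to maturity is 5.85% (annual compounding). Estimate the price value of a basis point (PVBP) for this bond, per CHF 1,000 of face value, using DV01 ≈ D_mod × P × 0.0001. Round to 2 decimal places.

CHF 0.91

Periodic yield y = 0.0585.
  t   CF        PV=CF/(1+0.0585)^t    t·PV
  1       105.00        99.1970        99.1970
  2       105.00        93.7147       187.4293
  3       105.00        88.5354       265.6061
  4       105.00        83.6423       334.5691
  5       105.00        79.0196       395.0981
  6       105.00        74.6525       447.9148
  7       105.00        70.5267       493.6866
  8       105.00        66.6289       533.0309
  9       105.00        62.9465       566.5184
  10    1,105.00       625.8261     6,258.2608
  Σ                  1,344.6894     9,581.3110
P = 1,344.6894; D_Mac = 7.12530 yrs; D_mod = 6.73150 yrs.
DV01 ≈ 6.73150 × 1,344.6894 × 0.0001 = 0.905178.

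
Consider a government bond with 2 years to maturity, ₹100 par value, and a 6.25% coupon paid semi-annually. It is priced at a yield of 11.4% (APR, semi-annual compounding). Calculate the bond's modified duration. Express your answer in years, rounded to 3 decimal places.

Periodic yield y = 0.057. First find Macaulay duration:
  t   CF        PV=CF/(1+0.057)^t    t·PV
  1        3.125         2.9565         2.9565
  2        3.125         2.7970         5.5941
  3        3.125         2.6462         7.9386
  4      103.125        82.6160       330.4639
  Σ                     91.0157       346.9531
P = 91.0157; Macaulay duration = 346.9531 / 91.0157 = 3.81201 half-year periods = 1.90601 years.
Modified duration = D_Mac / (1 + y) = 1.90601 / 1.057 = 1.80322 years.

1.803 years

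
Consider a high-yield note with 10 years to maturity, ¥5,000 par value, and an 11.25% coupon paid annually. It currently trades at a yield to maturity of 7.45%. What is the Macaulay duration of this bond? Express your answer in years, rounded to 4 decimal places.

Periodic yield y = 0.0745. Discount each cash flow and weight by its year:
  t   CF        PV=CF/(1+0.0745)^t    t·PV
  1       562.50       523.4993       523.4993
  2       562.50       487.2027       974.4054
  3       562.50       453.4227     1,360.2681
  4       562.50       421.9848     1,687.9394
  5       562.50       392.7267     1,963.6335
  6       562.50       365.4972     2,192.9830
  7       562.50       340.1556     2,381.0890
  8       562.50       316.5710     2,532.5682
  9       562.50       294.6217     2,651.5954
  10    5,562.50     2,711.4764    27,114.7638
  Σ                  6,307.1581    43,382.7451
Price P = Σ PV = 6,307.1581.
Macaulay duration = Σ(t·PV) / P = 43,382.7451 / 6,307.1581 = 6.87833 years.

6.8783 years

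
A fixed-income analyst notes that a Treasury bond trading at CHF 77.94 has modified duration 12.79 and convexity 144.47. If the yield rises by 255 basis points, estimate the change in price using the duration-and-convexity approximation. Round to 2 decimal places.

Duration effect: -D_mod·Δy = -12.79 × (+0.0255) = -0.326145
Convexity effect: ½·C·(Δy)² = 0.5 × 144.47 × (0.0255)² = +0.04697080875
ΔP/P ≈ -0.326145 + 0.04697080875 = -0.27917419125
ΔP ≈ 77.94 × (-0.27917419125) = -21.758836466025.

-CHF 21.76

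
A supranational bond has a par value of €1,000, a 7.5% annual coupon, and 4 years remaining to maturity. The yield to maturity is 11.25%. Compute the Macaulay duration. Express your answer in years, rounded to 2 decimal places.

Periodic yield y = 0.1125. Discount each cash flow and weight by its year:
  t   CF        PV=CF/(1+0.1125)^t    t·PV
  1        75.00        67.4157        67.4157
  2        75.00        60.5984       121.1968
  3        75.00        54.4705       163.4114
  4     1,075.00       701.7920     2,807.1678
  Σ                    884.2766     3,159.1918
Price P = Σ PV = 884.2766.
Macaulay duration = Σ(t·PV) / P = 3,159.1918 / 884.2766 = 3.57263 years.

3.57 years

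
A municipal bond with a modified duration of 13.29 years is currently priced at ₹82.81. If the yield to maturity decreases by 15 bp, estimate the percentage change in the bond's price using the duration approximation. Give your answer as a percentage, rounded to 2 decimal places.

+1.99%

Duration approximation: ΔP/P ≈ -D_mod · Δy = -13.29 × (-0.0015) = +0.019935.
As a percentage: +1.9935%.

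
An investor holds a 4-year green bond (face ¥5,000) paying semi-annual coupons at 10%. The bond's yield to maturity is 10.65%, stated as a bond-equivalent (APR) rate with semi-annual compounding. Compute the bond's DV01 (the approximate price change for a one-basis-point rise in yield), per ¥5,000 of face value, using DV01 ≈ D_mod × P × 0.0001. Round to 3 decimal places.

Periodic yield y = 0.05325.
  t   CF        PV=CF/(1+0.05325)^t    t·PV
  1       250.00       237.3606       237.3606
  2       250.00       225.3601       450.7202
  3       250.00       213.9664       641.8992
  4       250.00       203.1487       812.5950
  5       250.00       192.8780       964.3899
  6       250.00       183.1265     1,098.7590
  7       250.00       173.8680     1,217.0762
  8     5,250.00     3,466.6306    27,733.0445
  Σ                  4,896.3389    33,155.8446
P = 4,896.3389; D_Mac = 6.77156 half-year periods = 3.38578 yrs; D_mod = 3.21460 yrs.
DV01 ≈ 3.21460 × 4,896.3389 × 0.0001 = 1.573978.

¥1.574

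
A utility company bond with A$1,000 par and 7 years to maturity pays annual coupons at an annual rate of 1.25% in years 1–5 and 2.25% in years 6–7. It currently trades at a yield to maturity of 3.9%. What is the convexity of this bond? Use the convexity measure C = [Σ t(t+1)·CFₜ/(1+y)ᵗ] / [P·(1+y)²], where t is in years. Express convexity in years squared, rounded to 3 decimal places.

With y = 0.039:
  t   CF        PV=CF/(1+0.039)^t    t·PV        t(t+1)·PV
  1        12.50        12.0308        12.0308          24.0616
  2        12.50        11.5792        23.1584          69.4753
  3        12.50        11.1446        33.4337         133.7349
  4        12.50        10.7262        42.9050         214.5250
  5        12.50        10.3236        51.6181         309.7088
  6        22.50        17.8850       107.3101         751.1705
  7     1,022.50       782.2661     5,475.8624      43,806.8989
  Σ                    855.9555     5,746.3185      45,309.5749
P = 855.9555.
Convexity = Σ t(t+1)·PV / [P·(1+y)²] = 45,309.5749 / (855.9555 × 1.079521) = 49.03517.

49.035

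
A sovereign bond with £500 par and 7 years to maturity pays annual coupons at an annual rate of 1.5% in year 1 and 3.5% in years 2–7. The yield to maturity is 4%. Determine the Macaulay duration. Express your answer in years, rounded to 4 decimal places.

6.4239 years

Periodic yield y = 0.04. Discount each cash flow and weight by its year:
  t   CF        PV=CF/(1+0.04)^t    t·PV
  1         7.50         7.2115         7.2115
  2        17.50        16.1797        32.3595
  3        17.50        15.5574        46.6723
  4        17.50        14.9591        59.8363
  5        17.50        14.3837        71.9186
  6        17.50        13.8305        82.9830
  7       517.50       393.2575     2,752.8023
  Σ                    475.3795     3,053.7835
Price P = Σ PV = 475.3795.
Macaulay duration = Σ(t·PV) / P = 3,053.7835 / 475.3795 = 6.42389 years.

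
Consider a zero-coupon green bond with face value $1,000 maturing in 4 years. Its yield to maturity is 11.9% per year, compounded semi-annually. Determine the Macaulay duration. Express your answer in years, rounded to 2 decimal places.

4.00 years

A zero-coupon bond has a single cash flow at maturity, so its Macaulay duration equals its maturity: 4 years.
(Equivalently: 8 semi-annual periods ÷ 2 = 4 years.)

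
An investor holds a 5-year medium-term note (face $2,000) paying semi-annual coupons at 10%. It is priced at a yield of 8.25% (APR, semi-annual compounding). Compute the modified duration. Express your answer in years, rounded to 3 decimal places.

Periodic yield y = 0.04125. First find Macaulay duration:
  t   CF        PV=CF/(1+0.04125)^t    t·PV
  1       100.00        96.0384        96.0384
  2       100.00        92.2338       184.4675
  3       100.00        88.5799       265.7396
  4       100.00        85.0707       340.2827
  5       100.00        81.7005       408.5027
  6       100.00        78.4639       470.7834
  7       100.00        75.3555       527.4884
  8       100.00        72.3702       578.9617
  9       100.00        69.5032       625.5289
  10    2,100.00     1,401.7454    14,017.4544
  Σ                  2,141.0615    17,515.2478
P = 2,141.0615; Macaulay duration = 17,515.2478 / 2,141.0615 = 8.18064 half-year periods = 4.09032 years.
Modified duration = D_Mac / (1 + y) = 4.09032 / 1.04125 = 3.92828 years.

3.928 years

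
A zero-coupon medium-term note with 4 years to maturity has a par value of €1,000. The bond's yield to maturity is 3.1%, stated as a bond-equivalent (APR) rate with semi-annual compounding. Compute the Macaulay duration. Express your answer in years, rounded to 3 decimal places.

A zero-coupon bond has a single cash flow at maturity, so its Macaulay duration equals its maturity: 4 years.
(Equivalently: 8 semi-annual periods ÷ 2 = 4 years.)

4.000 years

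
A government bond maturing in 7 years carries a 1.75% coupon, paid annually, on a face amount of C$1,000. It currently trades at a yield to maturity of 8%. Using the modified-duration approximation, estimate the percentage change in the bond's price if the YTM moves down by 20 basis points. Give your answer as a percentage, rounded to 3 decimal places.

Periodic yield y = 0.08. Modified duration first:
  t   CF        PV=CF/(1+0.08)^t    t·PV
  1        17.50        16.2037        16.2037
  2        17.50        15.0034        30.0069
  3        17.50        13.8921        41.6762
  4        17.50        12.8630        51.4521
  5        17.50        11.9102        59.5510
  6        17.50        11.0280        66.1678
  7     1,017.50       593.7015     4,155.9103
  Σ                    674.6019     4,420.9680
P = 674.6019; D_Mac = 6.55345 yrs; D_mod = 6.55345/(1+0.08) = 6.06801 yrs.
ΔP/P ≈ -D_mod · Δy = -6.06801 × (-0.002) = +0.012136 = +1.2136%.

+1.214%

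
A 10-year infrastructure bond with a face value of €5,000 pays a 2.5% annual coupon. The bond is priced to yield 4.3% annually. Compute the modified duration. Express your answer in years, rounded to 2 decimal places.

8.50 years

Periodic yield y = 0.043. First find Macaulay duration:
  t   CF        PV=CF/(1+0.043)^t    t·PV
  1       125.00       119.8466       119.8466
  2       125.00       114.9057       229.8113
  3       125.00       110.1684       330.5052
  4       125.00       105.6265       422.5059
  5       125.00       101.2718       506.3589
  6       125.00        97.0966       582.5798
  7       125.00        93.0936       651.6552
  8       125.00        89.2556       714.0449
  9       125.00        85.5759       770.1827
  10    5,125.00     3,363.9597    33,639.5971
  Σ                  4,280.8003    37,967.0877
P = 4,280.8003; Macaulay duration = 37,967.0877 / 4,280.8003 = 8.86916 years.
Modified duration = D_Mac / (1 + y) = 8.86916 / 1.043 = 8.50351 years.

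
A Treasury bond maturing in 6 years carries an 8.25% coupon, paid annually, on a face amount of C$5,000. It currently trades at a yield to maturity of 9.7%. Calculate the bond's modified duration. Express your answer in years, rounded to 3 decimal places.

4.492 years

Periodic yield y = 0.097. First find Macaulay duration:
  t   CF        PV=CF/(1+0.097)^t    t·PV
  1       412.50       376.0255       376.0255
  2       412.50       342.7762       685.5525
  3       412.50       312.4669       937.4008
  4       412.50       284.8377     1,139.3507
  5       412.50       259.6515     1,298.2574
  6     5,412.50     3,105.6903    18,634.1417
  Σ                  4,681.4481    23,070.7287
P = 4,681.4481; Macaulay duration = 23,070.7287 / 4,681.4481 = 4.92812 years.
Modified duration = D_Mac / (1 + y) = 4.92812 / 1.097 = 4.49236 years.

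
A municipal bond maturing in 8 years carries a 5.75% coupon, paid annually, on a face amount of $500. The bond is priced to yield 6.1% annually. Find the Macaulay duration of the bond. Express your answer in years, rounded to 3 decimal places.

Periodic yield y = 0.061. Discount each cash flow and weight by its year:
  t   CF        PV=CF/(1+0.061)^t    t·PV
  1        28.75        27.0971        27.0971
  2        28.75        25.5392        51.0784
  3        28.75        24.0709        72.2126
  4        28.75        22.6870        90.7478
  5        28.75        21.3826       106.9131
  6        28.75        20.1533       120.9196
  7        28.75        18.9946       132.9622
  8       528.75       329.2512     2,634.0093
  Σ                    489.1757     3,235.9401
Price P = Σ PV = 489.1757.
Macaulay duration = Σ(t·PV) / P = 3,235.9401 / 489.1757 = 6.61509 years.

6.615 years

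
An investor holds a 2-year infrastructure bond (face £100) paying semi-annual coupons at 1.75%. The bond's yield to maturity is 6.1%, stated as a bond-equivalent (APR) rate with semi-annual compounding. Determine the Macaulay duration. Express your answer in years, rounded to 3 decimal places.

1.973 years

Periodic yield y = 0.0305. Discount each cash flow and weight by its period:
  t   CF        PV=CF/(1+0.0305)^t    t·PV
  1        0.875         0.8491         0.8491
  2        0.875         0.8240         1.6479
  3        0.875         0.7996         2.3988
  4      100.875        89.4523       357.8092
  Σ                     91.9250       362.7050
Price P = Σ PV = 91.9250.
Macaulay duration = Σ(t·PV) / P = 362.7050 / 91.9250 = 3.94566 half-year periods.
In years: 3.94566 / 2 = 1.97283 years.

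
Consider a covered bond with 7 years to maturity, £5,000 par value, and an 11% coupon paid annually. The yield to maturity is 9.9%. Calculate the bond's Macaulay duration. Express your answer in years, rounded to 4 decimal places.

Periodic yield y = 0.099. Discount each cash flow and weight by its year:
  t   CF        PV=CF/(1+0.099)^t    t·PV
  1       550.00       500.4550       500.4550
  2       550.00       455.3730       910.7461
  3       550.00       414.3522     1,243.0565
  4       550.00       377.0265     1,508.1062
  5       550.00       343.0633     1,715.3164
  6       550.00       312.1595     1,872.9569
  7     5,550.00     2,866.2175    20,063.5222
  Σ                  5,268.6469    27,814.1591
Price P = Σ PV = 5,268.6469.
Macaulay duration = Σ(t·PV) / P = 27,814.1591 / 5,268.6469 = 5.27918 years.

5.2792 years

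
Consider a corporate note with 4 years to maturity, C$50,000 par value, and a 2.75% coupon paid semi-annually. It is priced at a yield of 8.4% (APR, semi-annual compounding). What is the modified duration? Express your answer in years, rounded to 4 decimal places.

3.6370 years

Periodic yield y = 0.042. First find Macaulay duration:
  t   CF        PV=CF/(1+0.042)^t    t·PV
  1       687.50       659.7889       659.7889
  2       687.50       633.1947     1,266.3894
  3       687.50       607.6724     1,823.0173
  4       687.50       583.1789     2,332.7157
  5       687.50       559.6727     2,798.3634
  6       687.50       537.1139     3,222.6834
  7       687.50       515.4644     3,608.2507
  8    50,687.50    36,471.9614   291,775.6914
  Σ                 40,568.0473   307,486.9002
P = 40,568.0473; Macaulay duration = 307,486.9002 / 40,568.0473 = 7.57953 half-year periods = 3.78977 years.
Modified duration = D_Mac / (1 + y) = 3.78977 / 1.042 = 3.63701 years.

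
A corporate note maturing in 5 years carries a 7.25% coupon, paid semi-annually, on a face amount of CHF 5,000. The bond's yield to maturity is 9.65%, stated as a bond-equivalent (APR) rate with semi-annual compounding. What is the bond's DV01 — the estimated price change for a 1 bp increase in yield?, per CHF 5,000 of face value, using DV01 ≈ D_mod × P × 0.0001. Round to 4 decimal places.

Periodic yield y = 0.04825.
  t   CF        PV=CF/(1+0.04825)^t    t·PV
  1       181.25       172.9072       172.9072
  2       181.25       164.9485       329.8969
  3       181.25       157.3560       472.0681
  4       181.25       150.1131       600.4523
  5       181.25       143.2035       716.0175
  6       181.25       136.6120       819.6719
  7       181.25       130.3239       912.2670
  8       181.25       124.3252       994.6013
  9       181.25       118.6026     1,067.4233
  10    5,181.25     3,234.3412    32,343.4123
  Σ                  4,532.7331    38,428.7179
P = 4,532.7331; D_Mac = 8.47805 half-year periods = 4.23902 yrs; D_mod = 4.04390 yrs.
DV01 ≈ 4.04390 × 4,532.7331 × 0.0001 = 1.832994.

CHF 1.8330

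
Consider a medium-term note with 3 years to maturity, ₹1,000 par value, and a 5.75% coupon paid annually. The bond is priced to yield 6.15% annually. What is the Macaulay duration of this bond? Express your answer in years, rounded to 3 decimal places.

2.839 years

Periodic yield y = 0.0615. Discount each cash flow and weight by its year:
  t   CF        PV=CF/(1+0.0615)^t    t·PV
  1        57.50        54.1686        54.1686
  2        57.50        51.0303       102.0605
  3     1,057.50       884.1387     2,652.4160
  Σ                    989.3376     2,808.6451
Price P = Σ PV = 989.3376.
Macaulay duration = Σ(t·PV) / P = 2,808.6451 / 989.3376 = 2.83891 years.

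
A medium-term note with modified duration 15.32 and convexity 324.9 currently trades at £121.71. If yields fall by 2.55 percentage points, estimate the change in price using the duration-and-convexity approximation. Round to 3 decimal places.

+£60.404

Duration effect: -D_mod·Δy = -15.32 × (-0.0255) = +0.390660
Convexity effect: ½·C·(Δy)² = 0.5 × 324.9 × (-0.0255)² = +0.1056331125
ΔP/P ≈ +0.390660 + 0.1056331125 = +0.4962931125
ΔP ≈ 121.71 × (+0.4962931125) = +60.403834722375.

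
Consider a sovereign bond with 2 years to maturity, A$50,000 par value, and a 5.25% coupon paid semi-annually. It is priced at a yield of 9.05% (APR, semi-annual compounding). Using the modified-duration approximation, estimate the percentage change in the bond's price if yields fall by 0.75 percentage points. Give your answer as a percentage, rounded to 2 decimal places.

Periodic yield y = 0.04525. Modified duration first:
  t   CF        PV=CF/(1+0.04525)^t    t·PV
  1     1,312.50     1,255.6805     1,255.6805
  2     1,312.50     1,201.3207     2,402.6414
  3     1,312.50     1,149.3142     3,447.9427
  4    51,312.50    42,987.5278   171,950.1112
  Σ                 46,593.8432   179,056.3757
P = 46,593.8432; D_Mac = 3.84292 half-year periods = 1.92146 yrs; D_mod = 1.92146/(1+0.04525) = 1.83828 yrs.
ΔP/P ≈ -D_mod · Δy = -1.83828 × (-0.0075) = +0.013787 = +1.3787%.

+1.38%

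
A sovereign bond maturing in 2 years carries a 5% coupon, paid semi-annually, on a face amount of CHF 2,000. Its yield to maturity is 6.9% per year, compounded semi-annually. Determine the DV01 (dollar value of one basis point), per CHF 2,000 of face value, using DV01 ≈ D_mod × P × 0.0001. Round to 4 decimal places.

CHF 0.3594

Periodic yield y = 0.0345.
  t   CF        PV=CF/(1+0.0345)^t    t·PV
  1        50.00        48.3325        48.3325
  2        50.00        46.7207        93.4413
  3        50.00        45.1626       135.4877
  4     2,050.00     1,789.9128     7,159.6513
  Σ                  1,930.1286     7,436.9128
P = 1,930.1286; D_Mac = 3.85307 half-year periods = 1.92653 yrs; D_mod = 1.86228 yrs.
DV01 ≈ 1.86228 × 1,930.1286 × 0.0001 = 0.359445.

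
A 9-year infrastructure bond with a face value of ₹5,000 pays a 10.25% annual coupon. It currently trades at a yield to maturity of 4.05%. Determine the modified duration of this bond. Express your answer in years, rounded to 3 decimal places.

Periodic yield y = 0.0405. First find Macaulay duration:
  t   CF        PV=CF/(1+0.0405)^t    t·PV
  1       512.50       492.5517       492.5517
  2       512.50       473.3798       946.7596
  3       512.50       454.9541     1,364.8624
  4       512.50       437.2457     1,748.9827
  5       512.50       420.2265     2,101.1326
  6       512.50       403.8698     2,423.2187
  7       512.50       388.1497     2,717.0480
  8       512.50       373.0415     2,984.3323
  9     5,512.50     3,856.2914    34,706.6224
  Σ                  7,299.7102    49,485.5104
P = 7,299.7102; Macaulay duration = 49,485.5104 / 7,299.7102 = 6.77911 years.
Modified duration = D_Mac / (1 + y) = 6.77911 / 1.0405 = 6.51524 years.

6.515 years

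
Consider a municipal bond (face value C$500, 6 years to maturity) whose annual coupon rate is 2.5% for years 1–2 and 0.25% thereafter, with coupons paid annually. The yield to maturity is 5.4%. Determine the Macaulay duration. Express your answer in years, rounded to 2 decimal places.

Periodic yield y = 0.054. Discount each cash flow and weight by its year:
  t   CF        PV=CF/(1+0.054)^t    t·PV
  1        12.50        11.8596        11.8596
  2        12.50        11.2520        22.5040
  3         1.25         1.0675         3.2026
  4         1.25         1.0129         4.0514
  5         1.25         0.9610         4.8048
  6       501.25       365.6038     2,193.6229
  Σ                    391.7567     2,240.0453
Price P = Σ PV = 391.7567.
Macaulay duration = Σ(t·PV) / P = 2,240.0453 / 391.7567 = 5.71795 years.

5.72 years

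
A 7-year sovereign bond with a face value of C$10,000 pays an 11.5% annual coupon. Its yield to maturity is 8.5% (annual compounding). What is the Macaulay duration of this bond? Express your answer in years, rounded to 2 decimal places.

Periodic yield y = 0.085. Discount each cash flow and weight by its year:
  t   CF        PV=CF/(1+0.085)^t    t·PV
  1     1,150.00     1,059.9078     1,059.9078
  2     1,150.00       976.8736     1,953.7472
  3     1,150.00       900.3443     2,701.0329
  4     1,150.00       829.8104     3,319.2417
  5     1,150.00       764.8022     3,824.0112
  6     1,150.00       704.8869     4,229.3211
  7    11,150.00     6,298.9288    44,092.5017
  Σ                 11,535.5541    61,179.7636
Price P = Σ PV = 11,535.5541.
Macaulay duration = Σ(t·PV) / P = 61,179.7636 / 11,535.5541 = 5.30358 years.

5.30 years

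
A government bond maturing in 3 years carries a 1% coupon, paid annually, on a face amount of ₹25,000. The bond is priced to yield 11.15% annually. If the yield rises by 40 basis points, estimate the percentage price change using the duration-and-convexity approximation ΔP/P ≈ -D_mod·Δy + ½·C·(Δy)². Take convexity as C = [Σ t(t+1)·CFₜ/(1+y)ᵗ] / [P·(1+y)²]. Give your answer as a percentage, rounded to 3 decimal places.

-1.059%

With y = 0.1115:
  t   CF        PV=CF/(1+0.1115)^t    t·PV        t(t+1)·PV
  1       250.00       224.9213       224.9213         449.8426
  2       250.00       202.3583       404.7166       1,214.1499
  3    25,250.00    18,387.9359    55,163.8077     220,655.2309
  Σ                 18,815.2155    55,793.4457     222,319.2234
P = 18,815.2155; D_Mac = 2.96534 yrs; D_mod = 2.66787 yrs; C = 9.56421.
Duration effect: -2.66787 × (+0.004) = -0.010671
Convexity effect: 0.5 × 9.56421 × (0.004)² = +0.0000765
ΔP/P ≈ -0.010671 + 0.0000765 = -0.010595 = -1.0595%.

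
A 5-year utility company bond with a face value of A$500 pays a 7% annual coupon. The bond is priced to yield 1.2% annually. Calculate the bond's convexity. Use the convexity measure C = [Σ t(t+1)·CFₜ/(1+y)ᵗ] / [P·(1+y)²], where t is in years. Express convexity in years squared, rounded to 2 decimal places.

With y = 0.012:
  t   CF        PV=CF/(1+0.012)^t    t·PV        t(t+1)·PV
  1        35.00        34.5850        34.5850          69.1700
  2        35.00        34.1749        68.3498         205.0493
  3        35.00        33.7696       101.3089         405.2358
  4        35.00        33.3692       133.4769         667.3843
  5       535.00       504.0240     2,520.1200      15,120.7201
  Σ                    639.9227     2,857.8406      16,467.5594
P = 639.9227.
Convexity = Σ t(t+1)·PV / [P·(1+y)²] = 16,467.5594 / (639.9227 × 1.024144) = 25.12700.

25.13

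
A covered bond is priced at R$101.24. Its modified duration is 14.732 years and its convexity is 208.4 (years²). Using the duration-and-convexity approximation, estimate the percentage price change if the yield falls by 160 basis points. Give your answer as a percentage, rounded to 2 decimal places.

+26.24%

Duration effect: -D_mod·Δy = -14.732 × (-0.016) = +0.235712
Convexity effect: ½·C·(Δy)² = 0.5 × 208.4 × (-0.016)² = +0.0266752
ΔP/P ≈ +0.235712 + 0.0266752 = +0.2623872
= +26.23872%.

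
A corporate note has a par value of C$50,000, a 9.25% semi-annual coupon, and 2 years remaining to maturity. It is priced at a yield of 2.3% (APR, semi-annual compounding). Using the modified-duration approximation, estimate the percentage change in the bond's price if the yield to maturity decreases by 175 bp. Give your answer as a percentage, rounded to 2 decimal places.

Periodic yield y = 0.0115. Modified duration first:
  t   CF        PV=CF/(1+0.0115)^t    t·PV
  1     2,312.50     2,286.2086     2,286.2086
  2     2,312.50     2,260.2161     4,520.4322
  3     2,312.50     2,234.5191     6,703.5574
  4    52,312.50    49,973.7485   199,894.9940
  Σ                 56,754.6924   213,405.1923
P = 56,754.6924; D_Mac = 3.76013 half-year periods = 1.88007 yrs; D_mod = 1.88007/(1+0.0115) = 1.85869 yrs.
ΔP/P ≈ -D_mod · Δy = -1.85869 × (-0.0175) = +0.032527 = +3.2527%.

+3.25%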